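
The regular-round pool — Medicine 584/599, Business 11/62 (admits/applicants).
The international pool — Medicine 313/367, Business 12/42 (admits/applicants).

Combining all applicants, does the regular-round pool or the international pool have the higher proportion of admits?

the regular-round pool

Medicine: the regular-round pool 584/599 = 97.5%, the international pool 313/367 = 85.3% → the regular-round pool
Business: the regular-round pool 11/62 = 17.7%, the international pool 12/42 = 28.6% → the international pool
Overall: the regular-round pool 595/661 = 90.0%, the international pool 325/409 = 79.5% → the regular-round pool
(Neither sweeps every department group, but the regular-round pool has the higher pooled rate.)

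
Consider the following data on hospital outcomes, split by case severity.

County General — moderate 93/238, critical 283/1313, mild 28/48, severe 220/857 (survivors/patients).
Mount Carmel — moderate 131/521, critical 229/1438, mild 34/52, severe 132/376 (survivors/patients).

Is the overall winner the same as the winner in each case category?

No

Moderate: County General 93/238 = 39.1%, Mount Carmel 131/521 = 25.1% → County General
Critical: County General 283/1313 = 21.6%, Mount Carmel 229/1438 = 15.9% → County General
Mild: County General 28/48 = 58.3%, Mount Carmel 34/52 = 65.4% → Mount Carmel
Severe: County General 220/857 = 25.7%, Mount Carmel 132/376 = 35.1% → Mount Carmel
Overall: County General 624/2456 = 25.4%, Mount Carmel 526/2387 = 22.0% → County General
Neither sweeps: County General wins 2 of 4 groups, Mount Carmel wins 2. County General wins overall but not every group — no Simpson reversal.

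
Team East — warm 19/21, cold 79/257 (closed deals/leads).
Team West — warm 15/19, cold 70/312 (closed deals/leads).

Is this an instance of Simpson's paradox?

No

Warm: Team East 19/21 = 90.5%, Team West 15/19 = 78.9% → Team East
Cold: Team East 79/257 = 30.7%, Team West 70/312 = 22.4% → Team East
Overall: Team East 98/278 = 35.3%, Team West 85/331 = 25.7% → Team East
Team East wins overall and in every lead group — no reversal.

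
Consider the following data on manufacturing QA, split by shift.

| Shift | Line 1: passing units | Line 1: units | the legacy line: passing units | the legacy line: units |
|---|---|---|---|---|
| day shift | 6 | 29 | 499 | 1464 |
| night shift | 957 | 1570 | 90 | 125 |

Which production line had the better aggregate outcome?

Line 1

Day shift: Line 1 6/29 = 20.7%, the legacy line 499/1464 = 34.1% → the legacy line
Night shift: Line 1 957/1570 = 61.0%, the legacy line 90/125 = 72.0% → the legacy line
Overall: Line 1 963/1599 = 60.2%, the legacy line 589/1589 = 37.1% → Line 1
(The legacy line wins every shift group but Line 1 wins overall — the legacy line's units skew toward the low-rate day shift group.)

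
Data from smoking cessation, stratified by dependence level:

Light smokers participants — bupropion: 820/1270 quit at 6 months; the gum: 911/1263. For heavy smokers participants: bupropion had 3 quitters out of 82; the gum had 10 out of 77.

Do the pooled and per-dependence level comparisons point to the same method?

Light smokers: bupropion 820/1270 = 64.6%, the gum 911/1263 = 72.1% → the gum
Heavy smokers: bupropion 3/82 = 3.7%, the gum 10/77 = 13.0% → the gum
Overall: bupropion 823/1352 = 60.9%, the gum 921/1340 = 68.7% → the gum
The gum wins overall and in every dependence group — no reversal.

Yes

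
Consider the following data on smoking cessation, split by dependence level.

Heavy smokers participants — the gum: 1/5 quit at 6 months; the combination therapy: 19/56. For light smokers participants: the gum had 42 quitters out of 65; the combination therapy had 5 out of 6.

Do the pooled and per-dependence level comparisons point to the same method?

No

Heavy smokers: the gum 1/5 = 20.0%, the combination therapy 19/56 = 33.9% → the combination therapy
Light smokers: the gum 42/65 = 64.6%, the combination therapy 5/6 = 83.3% → the combination therapy
Overall: the gum 43/70 = 61.4%, the combination therapy 24/62 = 38.7% → the gum
The combination therapy wins each dependence group but the gum wins overall — the comparison reverses. The combination therapy's participants skew toward heavy smokers, which has a lower base rate.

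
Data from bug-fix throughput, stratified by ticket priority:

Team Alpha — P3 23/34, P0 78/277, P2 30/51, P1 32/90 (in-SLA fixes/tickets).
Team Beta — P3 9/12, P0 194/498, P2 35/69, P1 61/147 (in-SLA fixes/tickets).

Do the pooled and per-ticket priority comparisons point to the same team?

P3: Team Alpha 23/34 = 67.6%, Team Beta 9/12 = 75.0% → Team Beta
P0: Team Alpha 78/277 = 28.2%, Team Beta 194/498 = 39.0% → Team Beta
P2: Team Alpha 30/51 = 58.8%, Team Beta 35/69 = 50.7% → Team Alpha
P1: Team Alpha 32/90 = 35.6%, Team Beta 61/147 = 41.5% → Team Beta
Overall: Team Alpha 163/452 = 36.1%, Team Beta 299/726 = 41.2% → Team Beta
Neither sweeps: Team Alpha wins 1 of 4 groups, Team Beta wins 3. Team Beta wins overall but not every group — no Simpson reversal.

No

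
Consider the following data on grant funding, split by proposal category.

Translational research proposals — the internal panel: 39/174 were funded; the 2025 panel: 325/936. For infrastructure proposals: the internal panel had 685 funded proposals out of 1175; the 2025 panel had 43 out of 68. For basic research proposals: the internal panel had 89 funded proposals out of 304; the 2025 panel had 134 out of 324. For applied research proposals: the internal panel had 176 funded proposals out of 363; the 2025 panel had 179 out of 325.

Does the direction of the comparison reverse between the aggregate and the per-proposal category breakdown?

Translational research: the internal panel 39/174 = 22.4%, the 2025 panel 325/936 = 34.7% → the 2025 panel
Infrastructure: the internal panel 685/1175 = 58.3%, the 2025 panel 43/68 = 63.2% → the 2025 panel
Basic research: the internal panel 89/304 = 29.3%, the 2025 panel 134/324 = 41.4% → the 2025 panel
Applied research: the internal panel 176/363 = 48.5%, the 2025 panel 179/325 = 55.1% → the 2025 panel
Overall: the internal panel 989/2016 = 49.1%, the 2025 panel 681/1653 = 41.2% → the internal panel
The 2025 panel wins each proposal group but the internal panel wins overall — the comparison reverses. The 2025 panel's proposals skew toward translational research, which has a lower base rate.

Yes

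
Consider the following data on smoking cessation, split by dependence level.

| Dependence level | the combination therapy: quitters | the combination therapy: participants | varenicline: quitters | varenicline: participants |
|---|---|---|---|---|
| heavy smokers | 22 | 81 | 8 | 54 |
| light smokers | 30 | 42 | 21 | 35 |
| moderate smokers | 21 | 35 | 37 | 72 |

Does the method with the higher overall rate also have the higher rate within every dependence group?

Yes

Heavy smokers: the combination therapy 22/81 = 27.2%, varenicline 8/54 = 14.8% → the combination therapy
Light smokers: the combination therapy 30/42 = 71.4%, varenicline 21/35 = 60.0% → the combination therapy
Moderate smokers: the combination therapy 21/35 = 60.0%, varenicline 37/72 = 51.4% → the combination therapy
Overall: the combination therapy 73/158 = 46.2%, varenicline 66/161 = 41.0% → the combination therapy
The combination therapy wins overall and in every dependence group — no reversal.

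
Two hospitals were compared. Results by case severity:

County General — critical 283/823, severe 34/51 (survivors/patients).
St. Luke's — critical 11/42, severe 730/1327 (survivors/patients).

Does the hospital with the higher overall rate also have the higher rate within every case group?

No

Critical: County General 283/823 = 34.4%, St. Luke's 11/42 = 26.2% → County General
Severe: County General 34/51 = 66.7%, St. Luke's 730/1327 = 55.0% → County General
Overall: County General 317/874 = 36.3%, St. Luke's 741/1369 = 54.1% → St. Luke's
County General wins each case group but St. Luke's wins overall — the comparison reverses. County General's patients skew toward critical, which has a lower base rate.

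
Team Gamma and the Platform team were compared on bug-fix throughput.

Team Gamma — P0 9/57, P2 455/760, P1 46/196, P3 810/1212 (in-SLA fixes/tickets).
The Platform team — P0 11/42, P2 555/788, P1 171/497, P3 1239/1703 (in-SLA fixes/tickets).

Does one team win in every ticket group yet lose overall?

No

P0: Team Gamma 9/57 = 15.8%, the Platform team 11/42 = 26.2% → the Platform team
P2: Team Gamma 455/760 = 59.9%, the Platform team 555/788 = 70.4% → the Platform team
P1: Team Gamma 46/196 = 23.5%, the Platform team 171/497 = 34.4% → the Platform team
P3: Team Gamma 810/1212 = 66.8%, the Platform team 1239/1703 = 72.8% → the Platform team
Overall: Team Gamma 1320/2225 = 59.3%, the Platform team 1976/3030 = 65.2% → the Platform team
The Platform team wins overall and in every ticket group — no reversal.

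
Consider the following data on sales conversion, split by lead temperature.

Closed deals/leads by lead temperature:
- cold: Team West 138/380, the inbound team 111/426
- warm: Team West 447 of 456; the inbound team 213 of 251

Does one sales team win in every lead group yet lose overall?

No

Cold: Team West 138/380 = 36.3%, the inbound team 111/426 = 26.1% → Team West
Warm: Team West 447/456 = 98.0%, the inbound team 213/251 = 84.9% → Team West
Overall: Team West 585/836 = 70.0%, the inbound team 324/677 = 47.9% → Team West
Team West wins overall and in every lead group — no reversal.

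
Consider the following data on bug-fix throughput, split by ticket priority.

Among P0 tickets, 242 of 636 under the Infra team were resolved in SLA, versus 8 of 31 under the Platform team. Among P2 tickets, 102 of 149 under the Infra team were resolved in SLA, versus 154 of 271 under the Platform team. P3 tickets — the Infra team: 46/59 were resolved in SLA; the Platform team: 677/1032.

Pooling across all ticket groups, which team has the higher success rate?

the Platform team

P0: the Infra team 242/636 = 38.1%, the Platform team 8/31 = 25.8% → the Infra team
P2: the Infra team 102/149 = 68.5%, the Platform team 154/271 = 56.8% → the Infra team
P3: the Infra team 46/59 = 78.0%, the Platform team 677/1032 = 65.6% → the Infra team
Overall: the Infra team 390/844 = 46.2%, the Platform team 839/1334 = 62.9% → the Platform team
(The Infra team wins every ticket group but the Platform team wins overall — the Infra team's tickets skew toward the low-rate P0 group.)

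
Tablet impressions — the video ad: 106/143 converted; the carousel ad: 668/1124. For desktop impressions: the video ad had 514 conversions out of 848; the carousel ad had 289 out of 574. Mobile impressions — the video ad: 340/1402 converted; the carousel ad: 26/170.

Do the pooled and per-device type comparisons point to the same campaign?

No

Tablet: the video ad 106/143 = 74.1%, the carousel ad 668/1124 = 59.4% → the video ad
Desktop: the video ad 514/848 = 60.6%, the carousel ad 289/574 = 50.3% → the video ad
Mobile: the video ad 340/1402 = 24.3%, the carousel ad 26/170 = 15.3% → the video ad
Overall: the video ad 960/2393 = 40.1%, the carousel ad 983/1868 = 52.6% → the carousel ad
The video ad wins each device group but the carousel ad wins overall — the comparison reverses. The video ad's impressions skew toward mobile, which has a lower base rate.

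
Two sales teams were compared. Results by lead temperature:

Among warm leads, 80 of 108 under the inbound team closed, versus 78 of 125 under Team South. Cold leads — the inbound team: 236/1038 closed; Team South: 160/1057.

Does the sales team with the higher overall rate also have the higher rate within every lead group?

Yes

Warm: the inbound team 80/108 = 74.1%, Team South 78/125 = 62.4% → the inbound team
Cold: the inbound team 236/1038 = 22.7%, Team South 160/1057 = 15.1% → the inbound team
Overall: the inbound team 316/1146 = 27.6%, Team South 238/1182 = 20.1% → the inbound team
The inbound team wins overall and in every lead group — no reversal.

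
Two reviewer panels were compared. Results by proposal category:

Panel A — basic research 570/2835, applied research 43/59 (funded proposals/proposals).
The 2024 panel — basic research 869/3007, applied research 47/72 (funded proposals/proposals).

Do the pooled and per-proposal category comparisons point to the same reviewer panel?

Basic research: Panel A 570/2835 = 20.1%, the 2024 panel 869/3007 = 28.9% → the 2024 panel
Applied research: Panel A 43/59 = 72.9%, the 2024 panel 47/72 = 65.3% → Panel A
Overall: Panel A 613/2894 = 21.2%, the 2024 panel 916/3079 = 29.7% → the 2024 panel
Neither sweeps: Panel A wins 1 of 2 groups, the 2024 panel wins 1. The 2024 panel wins overall but not every group — no Simpson reversal.

No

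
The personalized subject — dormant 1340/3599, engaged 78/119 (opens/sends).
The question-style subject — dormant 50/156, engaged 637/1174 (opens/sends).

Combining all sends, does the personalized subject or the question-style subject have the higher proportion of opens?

Dormant: the personalized subject 1340/3599 = 37.2%, the question-style subject 50/156 = 32.1% → the personalized subject
Engaged: the personalized subject 78/119 = 65.5%, the question-style subject 637/1174 = 54.3% → the personalized subject
Overall: the personalized subject 1418/3718 = 38.1%, the question-style subject 687/1330 = 51.7% → the question-style subject
(The personalized subject wins every recipient group but the question-style subject wins overall — the personalized subject's sends skew toward the low-rate dormant group.)

the question-style subject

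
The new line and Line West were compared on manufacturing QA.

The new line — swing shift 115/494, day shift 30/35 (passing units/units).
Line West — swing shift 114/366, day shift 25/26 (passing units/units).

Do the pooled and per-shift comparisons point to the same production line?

Swing shift: the new line 115/494 = 23.3%, Line West 114/366 = 31.1% → Line West
Day shift: the new line 30/35 = 85.7%, Line West 25/26 = 96.2% → Line West
Overall: the new line 145/529 = 27.4%, Line West 139/392 = 35.5% → Line West
Line West wins overall and in every shift group — no reversal.

Yes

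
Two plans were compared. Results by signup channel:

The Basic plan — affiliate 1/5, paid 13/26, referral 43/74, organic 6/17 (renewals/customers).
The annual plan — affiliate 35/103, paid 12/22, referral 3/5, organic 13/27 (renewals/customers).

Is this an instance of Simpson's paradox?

Affiliate: the Basic plan 1/5 = 20.0%, the annual plan 35/103 = 34.0% → the annual plan
Paid: the Basic plan 13/26 = 50.0%, the annual plan 12/22 = 54.5% → the annual plan
Referral: the Basic plan 43/74 = 58.1%, the annual plan 3/5 = 60.0% → the annual plan
Organic: the Basic plan 6/17 = 35.3%, the annual plan 13/27 = 48.1% → the annual plan
Overall: the Basic plan 63/122 = 51.6%, the annual plan 63/157 = 40.1% → the Basic plan
The annual plan wins each signup group but the Basic plan wins overall — the comparison reverses. The annual plan's customers skew toward affiliate, which has a lower base rate.

Yes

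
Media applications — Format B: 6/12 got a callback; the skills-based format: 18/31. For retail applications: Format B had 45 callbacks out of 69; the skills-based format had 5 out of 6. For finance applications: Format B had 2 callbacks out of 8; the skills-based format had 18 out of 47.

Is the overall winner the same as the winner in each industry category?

No

Media: Format B 6/12 = 50.0%, the skills-based format 18/31 = 58.1% → the skills-based format
Retail: Format B 45/69 = 65.2%, the skills-based format 5/6 = 83.3% → the skills-based format
Finance: Format B 2/8 = 25.0%, the skills-based format 18/47 = 38.3% → the skills-based format
Overall: Format B 53/89 = 59.6%, the skills-based format 41/84 = 48.8% → Format B
The skills-based format wins each industry group but Format B wins overall — the comparison reverses. The skills-based format's applications skew toward finance, which has a lower base rate.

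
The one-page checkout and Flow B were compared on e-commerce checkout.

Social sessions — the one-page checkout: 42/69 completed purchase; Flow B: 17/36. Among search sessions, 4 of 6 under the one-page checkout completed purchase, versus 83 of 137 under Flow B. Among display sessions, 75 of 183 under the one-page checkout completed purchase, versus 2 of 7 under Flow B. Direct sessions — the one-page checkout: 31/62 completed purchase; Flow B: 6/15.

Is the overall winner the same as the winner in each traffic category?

Social: the one-page checkout 42/69 = 60.9%, Flow B 17/36 = 47.2% → the one-page checkout
Search: the one-page checkout 4/6 = 66.7%, Flow B 83/137 = 60.6% → the one-page checkout
Display: the one-page checkout 75/183 = 41.0%, Flow B 2/7 = 28.6% → the one-page checkout
Direct: the one-page checkout 31/62 = 50.0%, Flow B 6/15 = 40.0% → the one-page checkout
Overall: the one-page checkout 152/320 = 47.5%, Flow B 108/195 = 55.4% → Flow B
The one-page checkout wins each traffic group but Flow B wins overall — the comparison reverses. The one-page checkout's sessions skew toward display, which has a lower base rate.

No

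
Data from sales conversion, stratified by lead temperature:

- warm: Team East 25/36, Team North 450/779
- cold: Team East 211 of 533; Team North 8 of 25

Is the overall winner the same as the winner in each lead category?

Warm: Team East 25/36 = 69.4%, Team North 450/779 = 57.8% → Team East
Cold: Team East 211/533 = 39.6%, Team North 8/25 = 32.0% → Team East
Overall: Team East 236/569 = 41.5%, Team North 458/804 = 57.0% → Team North
Team East wins each lead group but Team North wins overall — the comparison reverses. Team East's leads skew toward cold, which has a lower base rate.

No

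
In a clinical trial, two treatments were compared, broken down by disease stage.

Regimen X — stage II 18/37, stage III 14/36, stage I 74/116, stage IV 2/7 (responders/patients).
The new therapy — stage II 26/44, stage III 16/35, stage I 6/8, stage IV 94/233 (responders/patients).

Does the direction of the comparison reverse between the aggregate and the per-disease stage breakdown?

Yes

Stage II: Regimen X 18/37 = 48.6%, the new therapy 26/44 = 59.1% → the new therapy
Stage III: Regimen X 14/36 = 38.9%, the new therapy 16/35 = 45.7% → the new therapy
Stage I: Regimen X 74/116 = 63.8%, the new therapy 6/8 = 75.0% → the new therapy
Stage IV: Regimen X 2/7 = 28.6%, the new therapy 94/233 = 40.3% → the new therapy
Overall: Regimen X 108/196 = 55.1%, the new therapy 142/320 = 44.4% → Regimen X
The new therapy wins each disease group but Regimen X wins overall — the comparison reverses. The new therapy's patients skew toward stage IV, which has a lower base rate.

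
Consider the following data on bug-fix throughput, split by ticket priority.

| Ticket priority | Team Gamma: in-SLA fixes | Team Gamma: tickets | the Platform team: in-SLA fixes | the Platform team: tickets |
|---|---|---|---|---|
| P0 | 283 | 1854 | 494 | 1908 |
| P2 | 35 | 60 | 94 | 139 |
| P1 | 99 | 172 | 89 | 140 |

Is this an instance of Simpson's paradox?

P0: Team Gamma 283/1854 = 15.3%, the Platform team 494/1908 = 25.9% → the Platform team
P2: Team Gamma 35/60 = 58.3%, the Platform team 94/139 = 67.6% → the Platform team
P1: Team Gamma 99/172 = 57.6%, the Platform team 89/140 = 63.6% → the Platform team
Overall: Team Gamma 417/2086 = 20.0%, the Platform team 677/2187 = 31.0% → the Platform team
The Platform team wins overall and in every ticket group — no reversal.

No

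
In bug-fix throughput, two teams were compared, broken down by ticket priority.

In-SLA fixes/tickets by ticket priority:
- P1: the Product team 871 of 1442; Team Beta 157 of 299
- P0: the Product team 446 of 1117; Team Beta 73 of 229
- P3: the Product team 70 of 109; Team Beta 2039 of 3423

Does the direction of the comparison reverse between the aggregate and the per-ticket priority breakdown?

P1: the Product team 871/1442 = 60.4%, Team Beta 157/299 = 52.5% → the Product team
P0: the Product team 446/1117 = 39.9%, Team Beta 73/229 = 31.9% → the Product team
P3: the Product team 70/109 = 64.2%, Team Beta 2039/3423 = 59.6% → the Product team
Overall: the Product team 1387/2668 = 52.0%, Team Beta 2269/3951 = 57.4% → Team Beta
The Product team wins each ticket group but Team Beta wins overall — the comparison reverses. The Product team's tickets skew toward P0, which has a lower base rate.

Yes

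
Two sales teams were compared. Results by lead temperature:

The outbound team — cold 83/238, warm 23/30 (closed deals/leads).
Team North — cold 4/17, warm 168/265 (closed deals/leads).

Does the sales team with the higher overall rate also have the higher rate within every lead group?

No

Cold: the outbound team 83/238 = 34.9%, Team North 4/17 = 23.5% → the outbound team
Warm: the outbound team 23/30 = 76.7%, Team North 168/265 = 63.4% → the outbound team
Overall: the outbound team 106/268 = 39.6%, Team North 172/282 = 61.0% → Team North
The outbound team wins each lead group but Team North wins overall — the comparison reverses. The outbound team's leads skew toward cold, which has a lower base rate.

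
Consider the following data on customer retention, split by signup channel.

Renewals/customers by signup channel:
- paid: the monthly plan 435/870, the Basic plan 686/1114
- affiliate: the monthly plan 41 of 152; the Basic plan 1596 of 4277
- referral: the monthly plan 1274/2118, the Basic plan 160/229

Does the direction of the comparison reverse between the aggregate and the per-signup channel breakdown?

Paid: the monthly plan 435/870 = 50.0%, the Basic plan 686/1114 = 61.6% → the Basic plan
Affiliate: the monthly plan 41/152 = 27.0%, the Basic plan 1596/4277 = 37.3% → the Basic plan
Referral: the monthly plan 1274/2118 = 60.2%, the Basic plan 160/229 = 69.9% → the Basic plan
Overall: the monthly plan 1750/3140 = 55.7%, the Basic plan 2442/5620 = 43.5% → the monthly plan
The Basic plan wins each signup group but the monthly plan wins overall — the comparison reverses. The Basic plan's customers skew toward affiliate, which has a lower base rate.

Yes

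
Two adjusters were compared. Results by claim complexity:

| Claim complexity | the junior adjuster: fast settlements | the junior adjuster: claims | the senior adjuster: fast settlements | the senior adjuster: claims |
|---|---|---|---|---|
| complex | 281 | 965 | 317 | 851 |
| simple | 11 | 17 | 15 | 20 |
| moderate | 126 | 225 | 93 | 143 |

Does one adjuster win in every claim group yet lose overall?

Complex: the junior adjuster 281/965 = 29.1%, the senior adjuster 317/851 = 37.3% → the senior adjuster
Simple: the junior adjuster 11/17 = 64.7%, the senior adjuster 15/20 = 75.0% → the senior adjuster
Moderate: the junior adjuster 126/225 = 56.0%, the senior adjuster 93/143 = 65.0% → the senior adjuster
Overall: the junior adjuster 418/1207 = 34.6%, the senior adjuster 425/1014 = 41.9% → the senior adjuster
The senior adjuster wins overall and in every claim group — no reversal.

No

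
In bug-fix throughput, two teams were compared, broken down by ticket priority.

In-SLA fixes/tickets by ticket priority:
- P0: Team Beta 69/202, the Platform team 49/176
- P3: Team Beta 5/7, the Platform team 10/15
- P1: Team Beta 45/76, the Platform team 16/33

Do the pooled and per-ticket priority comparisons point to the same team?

P0: Team Beta 69/202 = 34.2%, the Platform team 49/176 = 27.8% → Team Beta
P3: Team Beta 5/7 = 71.4%, the Platform team 10/15 = 66.7% → Team Beta
P1: Team Beta 45/76 = 59.2%, the Platform team 16/33 = 48.5% → Team Beta
Overall: Team Beta 119/285 = 41.8%, the Platform team 75/224 = 33.5% → Team Beta
Team Beta wins overall and in every ticket group — no reversal.

Yes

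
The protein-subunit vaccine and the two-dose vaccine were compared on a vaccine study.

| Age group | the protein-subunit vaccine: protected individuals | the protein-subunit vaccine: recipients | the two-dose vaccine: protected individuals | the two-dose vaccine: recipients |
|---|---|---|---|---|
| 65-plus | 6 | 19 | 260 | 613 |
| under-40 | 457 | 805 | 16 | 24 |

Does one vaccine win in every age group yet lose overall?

Yes

65-plus: the protein-subunit vaccine 6/19 = 31.6%, the two-dose vaccine 260/613 = 42.4% → the two-dose vaccine
Under-40: the protein-subunit vaccine 457/805 = 56.8%, the two-dose vaccine 16/24 = 66.7% → the two-dose vaccine
Overall: the protein-subunit vaccine 463/824 = 56.2%, the two-dose vaccine 276/637 = 43.3% → the protein-subunit vaccine
The two-dose vaccine wins each age group but the protein-subunit vaccine wins overall — the comparison reverses. The two-dose vaccine's recipients skew toward 65-plus, which has a lower base rate.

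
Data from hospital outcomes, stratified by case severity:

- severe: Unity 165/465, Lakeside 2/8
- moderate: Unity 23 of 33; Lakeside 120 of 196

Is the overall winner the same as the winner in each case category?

Severe: Unity 165/465 = 35.5%, Lakeside 2/8 = 25.0% → Unity
Moderate: Unity 23/33 = 69.7%, Lakeside 120/196 = 61.2% → Unity
Overall: Unity 188/498 = 37.8%, Lakeside 122/204 = 59.8% → Lakeside
Unity wins each case group but Lakeside wins overall — the comparison reverses. Unity's patients skew toward severe, which has a lower base rate.

No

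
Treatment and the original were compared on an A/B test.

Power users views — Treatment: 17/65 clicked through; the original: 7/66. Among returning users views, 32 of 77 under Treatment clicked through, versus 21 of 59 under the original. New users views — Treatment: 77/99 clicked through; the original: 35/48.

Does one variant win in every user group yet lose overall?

No

Power users: Treatment 17/65 = 26.2%, the original 7/66 = 10.6% → Treatment
Returning users: Treatment 32/77 = 41.6%, the original 21/59 = 35.6% → Treatment
New users: Treatment 77/99 = 77.8%, the original 35/48 = 72.9% → Treatment
Overall: Treatment 126/241 = 52.3%, the original 63/173 = 36.4% → Treatment
Treatment wins overall and in every user group — no reversal.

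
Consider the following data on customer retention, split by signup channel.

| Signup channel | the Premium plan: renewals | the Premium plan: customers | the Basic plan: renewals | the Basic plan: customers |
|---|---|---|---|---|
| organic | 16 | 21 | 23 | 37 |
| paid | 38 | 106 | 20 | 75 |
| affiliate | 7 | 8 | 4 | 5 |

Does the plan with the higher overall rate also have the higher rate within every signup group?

Organic: the Premium plan 16/21 = 76.2%, the Basic plan 23/37 = 62.2% → the Premium plan
Paid: the Premium plan 38/106 = 35.8%, the Basic plan 20/75 = 26.7% → the Premium plan
Affiliate: the Premium plan 7/8 = 87.5%, the Basic plan 4/5 = 80.0% → the Premium plan
Overall: the Premium plan 61/135 = 45.2%, the Basic plan 47/117 = 40.2% → the Premium plan
The Premium plan wins overall and in every signup group — no reversal.

Yes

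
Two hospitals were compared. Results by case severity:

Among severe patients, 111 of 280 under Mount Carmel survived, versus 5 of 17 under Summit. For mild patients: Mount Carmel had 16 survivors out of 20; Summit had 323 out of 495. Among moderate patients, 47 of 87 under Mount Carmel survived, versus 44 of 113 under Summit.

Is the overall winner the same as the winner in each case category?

Severe: Mount Carmel 111/280 = 39.6%, Summit 5/17 = 29.4% → Mount Carmel
Mild: Mount Carmel 16/20 = 80.0%, Summit 323/495 = 65.3% → Mount Carmel
Moderate: Mount Carmel 47/87 = 54.0%, Summit 44/113 = 38.9% → Mount Carmel
Overall: Mount Carmel 174/387 = 45.0%, Summit 372/625 = 59.5% → Summit
Mount Carmel wins each case group but Summit wins overall — the comparison reverses. Mount Carmel's patients skew toward severe, which has a lower base rate.

No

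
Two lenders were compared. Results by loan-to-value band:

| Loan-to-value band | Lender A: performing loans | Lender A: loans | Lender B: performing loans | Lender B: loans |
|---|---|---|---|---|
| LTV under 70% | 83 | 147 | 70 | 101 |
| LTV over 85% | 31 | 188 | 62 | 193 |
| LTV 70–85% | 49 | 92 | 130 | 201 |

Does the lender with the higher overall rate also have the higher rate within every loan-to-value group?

LTV under 70%: Lender A 83/147 = 56.5%, Lender B 70/101 = 69.3% → Lender B
LTV over 85%: Lender A 31/188 = 16.5%, Lender B 62/193 = 32.1% → Lender B
LTV 70–85%: Lender A 49/92 = 53.3%, Lender B 130/201 = 64.7% → Lender B
Overall: Lender A 163/427 = 38.2%, Lender B 262/495 = 52.9% → Lender B
Lender B wins overall and in every loan-to-value group — no reversal.

Yes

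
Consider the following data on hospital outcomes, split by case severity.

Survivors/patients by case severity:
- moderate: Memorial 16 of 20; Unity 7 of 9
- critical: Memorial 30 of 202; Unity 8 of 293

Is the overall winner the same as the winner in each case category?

Yes

Moderate: Memorial 16/20 = 80.0%, Unity 7/9 = 77.8% → Memorial
Critical: Memorial 30/202 = 14.9%, Unity 8/293 = 2.7% → Memorial
Overall: Memorial 46/222 = 20.7%, Unity 15/302 = 5.0% → Memorial
Memorial wins overall and in every case group — no reversal.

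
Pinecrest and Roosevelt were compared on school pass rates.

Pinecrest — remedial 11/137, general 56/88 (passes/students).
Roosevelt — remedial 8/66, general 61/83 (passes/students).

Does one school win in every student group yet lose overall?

Remedial: Pinecrest 11/137 = 8.0%, Roosevelt 8/66 = 12.1% → Roosevelt
General: Pinecrest 56/88 = 63.6%, Roosevelt 61/83 = 73.5% → Roosevelt
Overall: Pinecrest 67/225 = 29.8%, Roosevelt 69/149 = 46.3% → Roosevelt
Roosevelt wins overall and in every student group — no reversal.

No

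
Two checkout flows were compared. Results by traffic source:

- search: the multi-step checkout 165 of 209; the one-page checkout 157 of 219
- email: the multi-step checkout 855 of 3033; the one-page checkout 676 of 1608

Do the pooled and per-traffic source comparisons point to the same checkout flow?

Search: the multi-step checkout 165/209 = 78.9%, the one-page checkout 157/219 = 71.7% → the multi-step checkout
Email: the multi-step checkout 855/3033 = 28.2%, the one-page checkout 676/1608 = 42.0% → the one-page checkout
Overall: the multi-step checkout 1020/3242 = 31.5%, the one-page checkout 833/1827 = 45.6% → the one-page checkout
Neither sweeps: the multi-step checkout wins 1 of 2 groups, the one-page checkout wins 1. The one-page checkout wins overall but not every group — no Simpson reversal.

No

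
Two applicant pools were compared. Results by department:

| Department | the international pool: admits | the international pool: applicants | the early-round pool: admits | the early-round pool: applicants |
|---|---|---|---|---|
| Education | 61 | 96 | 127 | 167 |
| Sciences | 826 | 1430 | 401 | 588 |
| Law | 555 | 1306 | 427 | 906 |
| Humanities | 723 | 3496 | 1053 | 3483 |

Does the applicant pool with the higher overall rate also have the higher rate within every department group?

Yes

Education: the international pool 61/96 = 63.5%, the early-round pool 127/167 = 76.0% → the early-round pool
Sciences: the international pool 826/1430 = 57.8%, the early-round pool 401/588 = 68.2% → the early-round pool
Law: the international pool 555/1306 = 42.5%, the early-round pool 427/906 = 47.1% → the early-round pool
Humanities: the international pool 723/3496 = 20.7%, the early-round pool 1053/3483 = 30.2% → the early-round pool
Overall: the international pool 2165/6328 = 34.2%, the early-round pool 2008/5144 = 39.0% → the early-round pool
The early-round pool wins overall and in every department group — no reversal.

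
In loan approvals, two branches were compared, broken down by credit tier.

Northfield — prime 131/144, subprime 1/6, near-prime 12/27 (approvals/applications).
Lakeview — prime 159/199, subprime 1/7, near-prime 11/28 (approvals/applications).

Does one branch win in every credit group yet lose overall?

Prime: Northfield 131/144 = 91.0%, Lakeview 159/199 = 79.9% → Northfield
Subprime: Northfield 1/6 = 16.7%, Lakeview 1/7 = 14.3% → Northfield
Near-prime: Northfield 12/27 = 44.4%, Lakeview 11/28 = 39.3% → Northfield
Overall: Northfield 144/177 = 81.4%, Lakeview 171/234 = 73.1% → Northfield
Northfield wins overall and in every credit group — no reversal.

No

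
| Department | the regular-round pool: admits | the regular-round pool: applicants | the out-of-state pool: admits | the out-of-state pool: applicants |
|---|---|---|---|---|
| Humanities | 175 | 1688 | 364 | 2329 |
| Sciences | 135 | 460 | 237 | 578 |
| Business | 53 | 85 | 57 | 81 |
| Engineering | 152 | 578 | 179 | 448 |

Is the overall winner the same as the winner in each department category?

Humanities: the regular-round pool 175/1688 = 10.4%, the out-of-state pool 364/2329 = 15.6% → the out-of-state pool
Sciences: the regular-round pool 135/460 = 29.3%, the out-of-state pool 237/578 = 41.0% → the out-of-state pool
Business: the regular-round pool 53/85 = 62.4%, the out-of-state pool 57/81 = 70.4% → the out-of-state pool
Engineering: the regular-round pool 152/578 = 26.3%, the out-of-state pool 179/448 = 40.0% → the out-of-state pool
Overall: the regular-round pool 515/2811 = 18.3%, the out-of-state pool 837/3436 = 24.4% → the out-of-state pool
The out-of-state pool wins overall and in every department group — no reversal.

Yes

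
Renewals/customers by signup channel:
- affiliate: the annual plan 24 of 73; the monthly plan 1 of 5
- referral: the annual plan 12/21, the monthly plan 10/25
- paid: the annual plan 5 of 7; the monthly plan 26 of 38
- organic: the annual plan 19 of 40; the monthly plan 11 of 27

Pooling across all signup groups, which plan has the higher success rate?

the monthly plan

Affiliate: the annual plan 24/73 = 32.9%, the monthly plan 1/5 = 20.0% → the annual plan
Referral: the annual plan 12/21 = 57.1%, the monthly plan 10/25 = 40.0% → the annual plan
Paid: the annual plan 5/7 = 71.4%, the monthly plan 26/38 = 68.4% → the annual plan
Organic: the annual plan 19/40 = 47.5%, the monthly plan 11/27 = 40.7% → the annual plan
Overall: the annual plan 60/141 = 42.6%, the monthly plan 48/95 = 50.5% → the monthly plan
(The annual plan wins every signup group but the monthly plan wins overall — the annual plan's customers skew toward the low-rate affiliate group.)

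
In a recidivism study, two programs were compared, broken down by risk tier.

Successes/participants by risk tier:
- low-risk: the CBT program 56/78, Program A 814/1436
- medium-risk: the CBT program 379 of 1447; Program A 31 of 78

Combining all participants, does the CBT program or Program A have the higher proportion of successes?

Low-risk: the CBT program 56/78 = 71.8%, Program A 814/1436 = 56.7% → the CBT program
Medium-risk: the CBT program 379/1447 = 26.2%, Program A 31/78 = 39.7% → Program A
Overall: the CBT program 435/1525 = 28.5%, Program A 845/1514 = 55.8% → Program A
(Neither sweeps every risk group, but Program A has the higher pooled rate.)

Program A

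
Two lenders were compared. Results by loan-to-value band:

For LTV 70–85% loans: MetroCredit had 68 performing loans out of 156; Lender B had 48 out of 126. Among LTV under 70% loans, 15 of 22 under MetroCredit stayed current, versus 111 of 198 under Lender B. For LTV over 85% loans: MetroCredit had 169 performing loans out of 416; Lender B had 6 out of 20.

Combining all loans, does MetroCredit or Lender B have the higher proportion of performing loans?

Lender B

LTV 70–85%: MetroCredit 68/156 = 43.6%, Lender B 48/126 = 38.1% → MetroCredit
LTV under 70%: MetroCredit 15/22 = 68.2%, Lender B 111/198 = 56.1% → MetroCredit
LTV over 85%: MetroCredit 169/416 = 40.6%, Lender B 6/20 = 30.0% → MetroCredit
Overall: MetroCredit 252/594 = 42.4%, Lender B 165/344 = 48.0% → Lender B
(MetroCredit wins every loan-to-value group but Lender B wins overall — MetroCredit's loans skew toward the low-rate LTV over 85% group.)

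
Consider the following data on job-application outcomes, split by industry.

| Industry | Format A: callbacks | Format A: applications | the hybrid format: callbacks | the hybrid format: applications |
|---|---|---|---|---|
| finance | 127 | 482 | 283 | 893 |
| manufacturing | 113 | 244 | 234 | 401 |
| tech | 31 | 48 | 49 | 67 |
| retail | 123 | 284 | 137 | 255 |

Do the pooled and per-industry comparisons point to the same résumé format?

Finance: Format A 127/482 = 26.3%, the hybrid format 283/893 = 31.7% → the hybrid format
Manufacturing: Format A 113/244 = 46.3%, the hybrid format 234/401 = 58.4% → the hybrid format
Tech: Format A 31/48 = 64.6%, the hybrid format 49/67 = 73.1% → the hybrid format
Retail: Format A 123/284 = 43.3%, the hybrid format 137/255 = 53.7% → the hybrid format
Overall: Format A 394/1058 = 37.2%, the hybrid format 703/1616 = 43.5% → the hybrid format
The hybrid format wins overall and in every industry group — no reversal.

Yes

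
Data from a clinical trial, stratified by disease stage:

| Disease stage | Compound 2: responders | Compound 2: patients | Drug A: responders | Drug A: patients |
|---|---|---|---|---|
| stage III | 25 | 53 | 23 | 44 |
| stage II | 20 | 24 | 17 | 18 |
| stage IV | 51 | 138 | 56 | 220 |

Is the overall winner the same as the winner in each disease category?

Stage III: Compound 2 25/53 = 47.2%, Drug A 23/44 = 52.3% → Drug A
Stage II: Compound 2 20/24 = 83.3%, Drug A 17/18 = 94.4% → Drug A
Stage IV: Compound 2 51/138 = 37.0%, Drug A 56/220 = 25.5% → Compound 2
Overall: Compound 2 96/215 = 44.7%, Drug A 96/282 = 34.0% → Compound 2
Neither sweeps: Compound 2 wins 1 of 3 groups, Drug A wins 2. Compound 2 wins overall but not every group — no Simpson reversal.

No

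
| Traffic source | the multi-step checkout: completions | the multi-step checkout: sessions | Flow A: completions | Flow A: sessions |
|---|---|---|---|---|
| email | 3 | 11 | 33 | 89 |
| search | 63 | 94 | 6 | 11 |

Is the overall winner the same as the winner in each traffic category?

No

Email: the multi-step checkout 3/11 = 27.3%, Flow A 33/89 = 37.1% → Flow A
Search: the multi-step checkout 63/94 = 67.0%, Flow A 6/11 = 54.5% → the multi-step checkout
Overall: the multi-step checkout 66/105 = 62.9%, Flow A 39/100 = 39.0% → the multi-step checkout
Neither sweeps: the multi-step checkout wins 1 of 2 groups, Flow A wins 1. The multi-step checkout wins overall but not every group — no Simpson reversal.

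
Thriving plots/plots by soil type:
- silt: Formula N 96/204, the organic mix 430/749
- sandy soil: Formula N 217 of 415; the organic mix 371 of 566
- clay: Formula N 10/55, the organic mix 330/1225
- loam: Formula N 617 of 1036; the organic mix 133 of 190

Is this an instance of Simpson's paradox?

Silt: Formula N 96/204 = 47.1%, the organic mix 430/749 = 57.4% → the organic mix
Sandy soil: Formula N 217/415 = 52.3%, the organic mix 371/566 = 65.5% → the organic mix
Clay: Formula N 10/55 = 18.2%, the organic mix 330/1225 = 26.9% → the organic mix
Loam: Formula N 617/1036 = 59.6%, the organic mix 133/190 = 70.0% → the organic mix
Overall: Formula N 940/1710 = 55.0%, the organic mix 1264/2730 = 46.3% → Formula N
The organic mix wins each soil group but Formula N wins overall — the comparison reverses. The organic mix's plots skew toward clay, which has a lower base rate.

Yes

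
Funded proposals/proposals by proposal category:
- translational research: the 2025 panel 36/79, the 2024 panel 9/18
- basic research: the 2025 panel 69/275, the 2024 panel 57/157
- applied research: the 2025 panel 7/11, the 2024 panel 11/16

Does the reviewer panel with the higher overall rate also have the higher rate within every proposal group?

Translational research: the 2025 panel 36/79 = 45.6%, the 2024 panel 9/18 = 50.0% → the 2024 panel
Basic research: the 2025 panel 69/275 = 25.1%, the 2024 panel 57/157 = 36.3% → the 2024 panel
Applied research: the 2025 panel 7/11 = 63.6%, the 2024 panel 11/16 = 68.8% → the 2024 panel
Overall: the 2025 panel 112/365 = 30.7%, the 2024 panel 77/191 = 40.3% → the 2024 panel
The 2024 panel wins overall and in every proposal group — no reversal.

Yes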